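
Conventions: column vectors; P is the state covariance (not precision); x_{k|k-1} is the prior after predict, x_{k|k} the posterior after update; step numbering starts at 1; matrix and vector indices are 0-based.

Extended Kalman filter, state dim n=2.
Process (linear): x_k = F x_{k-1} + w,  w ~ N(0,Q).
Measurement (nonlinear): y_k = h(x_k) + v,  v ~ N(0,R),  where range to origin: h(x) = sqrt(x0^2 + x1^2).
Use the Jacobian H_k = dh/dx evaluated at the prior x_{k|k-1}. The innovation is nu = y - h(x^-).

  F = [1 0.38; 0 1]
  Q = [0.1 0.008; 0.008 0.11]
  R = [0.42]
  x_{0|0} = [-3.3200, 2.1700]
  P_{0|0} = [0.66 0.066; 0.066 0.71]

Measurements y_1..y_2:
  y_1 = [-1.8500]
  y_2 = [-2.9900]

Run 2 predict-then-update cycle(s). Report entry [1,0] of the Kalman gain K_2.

step 1: x^-=[-2.4954, 2.1700]  P^-=[0.9127 0.3438; 0.3438 0.8200]  H_jac=[-0.7546 0.6562]  S=[0.9523]  K=[-0.4863; 0.2926]  nu=[-5.1570]  x^+=[0.0124, 0.6610]  P^+=[0.6875 0.4793; 0.4793 0.7385]
step 2: x^-=[0.2636, 0.6610]  P^-=[1.2584 0.7679; 0.7679 0.8485]  H_jac=[0.3704 0.9289]  S=[1.8532]  K=[0.6364; 0.5788]  nu=[-3.7017]  x^+=[-2.0923, -1.4814]  P^+=[0.5077 0.0853; 0.0853 0.2277]

K[1,0] = 0.5788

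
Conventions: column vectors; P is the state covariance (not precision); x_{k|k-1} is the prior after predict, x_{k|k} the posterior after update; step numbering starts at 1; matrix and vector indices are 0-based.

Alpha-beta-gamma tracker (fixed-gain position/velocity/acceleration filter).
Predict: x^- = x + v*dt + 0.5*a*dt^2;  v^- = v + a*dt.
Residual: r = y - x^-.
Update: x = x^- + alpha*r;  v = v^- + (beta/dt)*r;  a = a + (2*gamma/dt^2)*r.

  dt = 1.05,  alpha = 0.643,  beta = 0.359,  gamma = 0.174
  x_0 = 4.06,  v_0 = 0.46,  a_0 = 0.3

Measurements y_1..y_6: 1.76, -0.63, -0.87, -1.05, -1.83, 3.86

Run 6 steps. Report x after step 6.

x_post = 1.1794

step 1: x_pred=4.7084  r=-2.9484  x^+=2.8126  v^+=-0.2331  a^+=-0.6306
step 2: x_pred=2.2202  r=-2.8502  x^+=0.3875  v^+=-1.8697  a^+=-1.5303
step 3: x_pred=-2.4193  r=1.5493  x^+=-1.4231  v^+=-2.9469  a^+=-1.0413
step 4: x_pred=-5.0913  r=4.0413  x^+=-2.4927  v^+=-2.6585  a^+=0.2343
step 5: x_pred=-5.1549  r=3.3249  x^+=-3.0170  v^+=-1.2756  a^+=1.2838
step 6: x_pred=-3.6486  r=7.5086  x^+=1.1794  v^+=2.6397  a^+=3.6539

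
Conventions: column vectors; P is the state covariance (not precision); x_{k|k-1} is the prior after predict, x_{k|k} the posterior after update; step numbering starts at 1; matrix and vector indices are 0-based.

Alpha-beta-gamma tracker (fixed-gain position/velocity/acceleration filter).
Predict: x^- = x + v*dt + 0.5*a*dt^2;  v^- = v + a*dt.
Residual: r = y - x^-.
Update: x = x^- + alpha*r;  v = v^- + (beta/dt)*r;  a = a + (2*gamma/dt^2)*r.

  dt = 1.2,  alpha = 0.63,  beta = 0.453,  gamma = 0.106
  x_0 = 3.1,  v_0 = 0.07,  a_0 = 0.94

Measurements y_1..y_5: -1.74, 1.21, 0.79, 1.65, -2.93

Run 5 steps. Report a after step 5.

step 1: x_pred=3.8608  r=-5.6008  x^+=0.3323  v^+=-0.9163  a^+=0.1154
step 2: x_pred=-0.6842  r=1.8942  x^+=0.5092  v^+=-0.0627  a^+=0.3943
step 3: x_pred=0.7178  r=0.0722  x^+=0.7633  v^+=0.4377  a^+=0.4049
step 4: x_pred=1.5801  r=0.0699  x^+=1.6241  v^+=0.9500  a^+=0.4152
step 5: x_pred=3.0631  r=-5.9931  x^+=-0.7126  v^+=-0.8141  a^+=-0.4671

a_post = -0.4671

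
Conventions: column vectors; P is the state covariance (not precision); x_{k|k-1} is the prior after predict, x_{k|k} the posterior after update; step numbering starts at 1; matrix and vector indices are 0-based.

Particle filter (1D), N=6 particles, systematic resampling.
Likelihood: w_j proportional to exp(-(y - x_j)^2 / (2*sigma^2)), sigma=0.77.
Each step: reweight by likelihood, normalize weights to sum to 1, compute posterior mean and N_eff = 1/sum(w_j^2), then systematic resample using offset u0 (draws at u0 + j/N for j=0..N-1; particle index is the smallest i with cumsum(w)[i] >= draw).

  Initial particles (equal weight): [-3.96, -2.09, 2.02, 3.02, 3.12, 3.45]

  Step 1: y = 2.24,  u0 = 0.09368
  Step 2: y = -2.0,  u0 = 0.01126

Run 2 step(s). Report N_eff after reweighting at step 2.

step 1: w=[0.0000, 0.0000, 0.4051, 0.2526, 0.2196, 0.1228]  mean=2.6897  Neff=3.4345  idx=[2, 2, 3, 3, 4, 5]
step 2: w=[0.4997, 0.4997, 0.0002, 0.0002, 0.0001, 0.0000]  mean=2.0206  Neff=2.0024  idx=[0, 0, 0, 1, 1, 1]

N_eff = 2.0024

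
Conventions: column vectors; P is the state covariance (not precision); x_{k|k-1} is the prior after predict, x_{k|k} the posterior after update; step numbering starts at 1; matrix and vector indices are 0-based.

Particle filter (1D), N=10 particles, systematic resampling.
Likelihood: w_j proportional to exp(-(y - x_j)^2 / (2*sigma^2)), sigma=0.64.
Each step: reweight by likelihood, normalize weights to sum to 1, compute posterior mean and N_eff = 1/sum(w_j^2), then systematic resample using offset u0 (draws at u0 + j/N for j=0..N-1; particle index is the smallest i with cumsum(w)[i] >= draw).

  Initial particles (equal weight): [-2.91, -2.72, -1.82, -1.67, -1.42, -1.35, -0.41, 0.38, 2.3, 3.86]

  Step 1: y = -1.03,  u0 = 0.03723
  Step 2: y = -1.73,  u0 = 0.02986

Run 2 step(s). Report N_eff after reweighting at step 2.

N_eff = 8.4539

step 1: w=[0.0038, 0.0086, 0.1317, 0.1711, 0.2343, 0.2490, 0.1765, 0.0249, 0.0000, 0.0000]  mean=-1.2918  Neff=5.1175  idx=[2, 2, 3, 4, 4, 4, 5, 5, 6, 6]
step 2: w=[0.1310, 0.1310, 0.1317, 0.1176, 0.1176, 0.1176, 0.1109, 0.1109, 0.0158, 0.0158]  mean=-1.5103  Neff=8.4539  idx=[0, 0, 1, 2, 3, 4, 5, 5, 6, 7]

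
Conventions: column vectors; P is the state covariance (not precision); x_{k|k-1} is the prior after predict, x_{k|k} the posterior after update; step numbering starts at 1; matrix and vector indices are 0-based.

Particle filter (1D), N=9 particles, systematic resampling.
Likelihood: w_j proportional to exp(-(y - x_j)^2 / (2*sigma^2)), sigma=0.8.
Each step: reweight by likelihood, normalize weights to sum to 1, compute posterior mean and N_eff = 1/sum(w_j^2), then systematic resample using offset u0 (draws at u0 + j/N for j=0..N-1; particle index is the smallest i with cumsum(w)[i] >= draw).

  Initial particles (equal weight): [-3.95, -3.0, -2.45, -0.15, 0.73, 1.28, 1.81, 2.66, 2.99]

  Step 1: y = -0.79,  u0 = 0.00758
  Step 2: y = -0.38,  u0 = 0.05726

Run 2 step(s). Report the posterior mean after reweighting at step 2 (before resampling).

post_mean = -0.1109

step 1: w=[0.0004, 0.0206, 0.1086, 0.6789, 0.1538, 0.0329, 0.0048, 0.0001, 0.0000]  mean=-0.2680  Neff=2.0085  idx=[1, 2, 3, 3, 3, 3, 3, 3, 4]
step 2: w=[0.0008, 0.0057, 0.1553, 0.1553, 0.1553, 0.1553, 0.1553, 0.1553, 0.0618]  mean=-0.1109  Neff=6.7320  idx=[2, 3, 3, 4, 5, 5, 6, 7, 8]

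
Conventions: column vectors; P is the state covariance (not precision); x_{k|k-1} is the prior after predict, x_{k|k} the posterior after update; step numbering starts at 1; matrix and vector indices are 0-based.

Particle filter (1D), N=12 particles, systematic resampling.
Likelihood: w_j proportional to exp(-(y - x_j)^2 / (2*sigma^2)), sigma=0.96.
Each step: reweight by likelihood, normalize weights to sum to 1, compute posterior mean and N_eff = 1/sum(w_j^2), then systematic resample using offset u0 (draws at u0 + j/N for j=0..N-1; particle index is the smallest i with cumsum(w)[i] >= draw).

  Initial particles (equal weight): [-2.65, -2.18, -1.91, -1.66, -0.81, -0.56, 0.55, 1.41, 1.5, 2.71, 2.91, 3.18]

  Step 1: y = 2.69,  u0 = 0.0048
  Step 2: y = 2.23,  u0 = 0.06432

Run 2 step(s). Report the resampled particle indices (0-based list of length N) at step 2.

step 1: w=[0.0000, 0.0000, 0.0000, 0.0000, 0.0003, 0.0009, 0.0219, 0.1078, 0.1216, 0.2621, 0.2554, 0.2301]  mean=2.5308  Neff=4.6786  idx=[6, 7, 8, 9, 9, 9, 9, 10, 10, 10, 11, 11]
step 2: w=[0.0247, 0.0794, 0.0856, 0.1009, 0.1009, 0.1009, 0.1009, 0.0889, 0.0889, 0.0889, 0.0700, 0.0700]  mean=2.5691  Neff=11.3037  idx=[1, 2, 3, 4, 5, 5, 6, 7, 8, 9, 10, 11]

resampled_idx = [1, 2, 3, 4, 5, 5, 6, 7, 8, 9, 10, 11]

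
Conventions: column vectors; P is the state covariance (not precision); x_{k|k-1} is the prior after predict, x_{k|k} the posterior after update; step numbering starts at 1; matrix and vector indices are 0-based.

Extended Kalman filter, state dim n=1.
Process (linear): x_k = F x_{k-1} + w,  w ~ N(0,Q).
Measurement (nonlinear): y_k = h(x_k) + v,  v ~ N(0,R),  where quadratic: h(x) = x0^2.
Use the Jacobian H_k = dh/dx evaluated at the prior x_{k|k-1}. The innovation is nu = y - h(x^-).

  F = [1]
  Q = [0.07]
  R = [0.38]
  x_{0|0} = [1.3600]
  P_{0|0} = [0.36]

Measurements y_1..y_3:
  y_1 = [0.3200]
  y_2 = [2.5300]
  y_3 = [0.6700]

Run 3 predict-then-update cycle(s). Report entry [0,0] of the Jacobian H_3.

H_jac[0,0] = 2.7048

step 1: x^-=[1.3600]  P^-=[0.4300]  H_jac=[2.7200]  S=[3.5613]  K=[0.3284]  nu=[-1.5296]  x^+=[0.8577]  P^+=[0.0459]
step 2: x^-=[0.8577]  P^-=[0.1159]  H_jac=[1.7153]  S=[0.7210]  K=[0.2757]  nu=[1.7944]  x^+=[1.3524]  P^+=[0.0611]
step 3: x^-=[1.3524]  P^-=[0.1311]  H_jac=[2.7048]  S=[1.3390]  K=[0.2648]  nu=[-1.1590]  x^+=[1.0455]  P^+=[0.0372]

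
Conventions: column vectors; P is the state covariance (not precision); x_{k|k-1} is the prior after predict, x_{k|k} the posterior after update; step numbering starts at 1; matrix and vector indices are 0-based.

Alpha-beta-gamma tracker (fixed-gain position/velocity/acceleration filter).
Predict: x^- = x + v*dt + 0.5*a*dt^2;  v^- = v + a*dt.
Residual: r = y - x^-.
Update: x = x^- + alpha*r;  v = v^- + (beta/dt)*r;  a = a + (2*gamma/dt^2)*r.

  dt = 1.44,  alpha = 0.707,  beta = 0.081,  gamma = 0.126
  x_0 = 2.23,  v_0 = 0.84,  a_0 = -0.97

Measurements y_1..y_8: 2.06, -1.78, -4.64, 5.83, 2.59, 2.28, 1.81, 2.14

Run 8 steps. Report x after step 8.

step 1: x_pred=2.4339  r=-0.3739  x^+=2.1696  v^+=-0.5778  a^+=-1.0154
step 2: x_pred=0.2847  r=-2.0647  x^+=-1.1751  v^+=-2.1562  a^+=-1.2664
step 3: x_pred=-5.5929  r=0.9529  x^+=-4.9192  v^+=-3.9262  a^+=-1.1505
step 4: x_pred=-11.7658  r=17.5958  x^+=0.6744  v^+=-4.5932  a^+=0.9878
step 5: x_pred=-4.9155  r=7.5055  x^+=0.3909  v^+=-2.7485  a^+=1.9000
step 6: x_pred=-1.5971  r=3.8771  x^+=1.1440  v^+=0.2055  a^+=2.3711
step 7: x_pred=3.8983  r=-2.0883  x^+=2.4219  v^+=3.5025  a^+=2.1173
step 8: x_pred=9.6607  r=-7.5207  x^+=4.3436  v^+=6.1284  a^+=1.2034

x_post = 4.3436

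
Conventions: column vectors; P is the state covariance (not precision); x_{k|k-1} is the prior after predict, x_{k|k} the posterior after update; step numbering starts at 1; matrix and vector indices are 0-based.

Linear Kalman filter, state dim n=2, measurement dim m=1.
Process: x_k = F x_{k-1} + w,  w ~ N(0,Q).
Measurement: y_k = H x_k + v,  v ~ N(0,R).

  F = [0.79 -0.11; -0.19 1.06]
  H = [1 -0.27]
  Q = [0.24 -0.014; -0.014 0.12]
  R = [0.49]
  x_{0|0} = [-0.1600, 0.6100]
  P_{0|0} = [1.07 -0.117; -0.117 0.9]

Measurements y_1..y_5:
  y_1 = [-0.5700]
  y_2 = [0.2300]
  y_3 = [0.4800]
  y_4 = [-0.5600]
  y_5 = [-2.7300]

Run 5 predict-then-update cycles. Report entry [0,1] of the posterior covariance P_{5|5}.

step 1: x^-=[-0.1935, 0.6770]  P^-=[0.9390 -0.3800; -0.3800 1.2170]  S=[1.7229]  K=[0.6046; -0.4113]  nu=[-0.1937]  x^+=[-0.3106, 0.7567]  P^+=[0.3093 0.0484; 0.0484 0.9256]
step 2: x^-=[-0.3286, 0.8611]  P^-=[0.4358 -0.1268; -0.1268 1.1517]  S=[1.0783]  K=[0.4359; -0.4060]  nu=[0.7911]  x^+=[0.0163, 0.5399]  P^+=[0.2309 0.0640; 0.0640 0.9739]
step 3: x^-=[-0.0465, 0.5692]  P^-=[0.3848 -0.1073; -0.1073 1.1969]  S=[1.0199]  K=[0.4056; -0.4220]  nu=[0.6802]  x^+=[0.2294, 0.2821]  P^+=[0.2169 0.0673; 0.0673 1.0152]
step 4: x^-=[0.1502, 0.2555]  P^-=[0.3760 -0.1071; -0.1071 1.2414]  S=[1.0143]  K=[0.3992; -0.4361]  nu=[-0.6412]  x^+=[-0.1058, 0.5351]  P^+=[0.2143 0.0694; 0.0694 1.0485]
step 5: x^-=[-0.1424, 0.5873]  P^-=[0.3744 -0.1088; -0.1088 1.2779]  S=[1.0163]  K=[0.3973; -0.4466]  nu=[-2.4290]  x^+=[-1.1075, 1.6721]  P^+=[0.2140 0.0715; 0.0715 1.0752]

P_post[0,1] = 0.0715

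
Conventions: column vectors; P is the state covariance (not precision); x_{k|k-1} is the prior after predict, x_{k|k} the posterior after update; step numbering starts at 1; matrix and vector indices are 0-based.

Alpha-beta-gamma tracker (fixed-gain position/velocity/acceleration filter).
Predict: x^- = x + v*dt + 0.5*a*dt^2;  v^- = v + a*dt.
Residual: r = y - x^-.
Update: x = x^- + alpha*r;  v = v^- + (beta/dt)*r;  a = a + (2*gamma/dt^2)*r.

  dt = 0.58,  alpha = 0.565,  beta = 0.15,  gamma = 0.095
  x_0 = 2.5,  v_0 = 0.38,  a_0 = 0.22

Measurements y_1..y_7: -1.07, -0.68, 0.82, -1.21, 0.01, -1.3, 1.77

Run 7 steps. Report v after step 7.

step 1: x_pred=2.7574  r=-3.8274  x^+=0.5949  v^+=-0.4822  a^+=-1.9417
step 2: x_pred=-0.0114  r=-0.6686  x^+=-0.3892  v^+=-1.7814  a^+=-2.3194
step 3: x_pred=-1.8125  r=2.6325  x^+=-0.3251  v^+=-2.4458  a^+=-0.8325
step 4: x_pred=-1.8837  r=0.6737  x^+=-1.5031  v^+=-2.7544  a^+=-0.4520
step 5: x_pred=-3.1767  r=3.1867  x^+=-1.3762  v^+=-2.1925  a^+=1.3478
step 6: x_pred=-2.4211  r=1.1211  x^+=-1.7877  v^+=-1.1208  a^+=1.9810
step 7: x_pred=-2.1045  r=3.8745  x^+=0.0846  v^+=1.0302  a^+=4.1694

v_post = 1.0302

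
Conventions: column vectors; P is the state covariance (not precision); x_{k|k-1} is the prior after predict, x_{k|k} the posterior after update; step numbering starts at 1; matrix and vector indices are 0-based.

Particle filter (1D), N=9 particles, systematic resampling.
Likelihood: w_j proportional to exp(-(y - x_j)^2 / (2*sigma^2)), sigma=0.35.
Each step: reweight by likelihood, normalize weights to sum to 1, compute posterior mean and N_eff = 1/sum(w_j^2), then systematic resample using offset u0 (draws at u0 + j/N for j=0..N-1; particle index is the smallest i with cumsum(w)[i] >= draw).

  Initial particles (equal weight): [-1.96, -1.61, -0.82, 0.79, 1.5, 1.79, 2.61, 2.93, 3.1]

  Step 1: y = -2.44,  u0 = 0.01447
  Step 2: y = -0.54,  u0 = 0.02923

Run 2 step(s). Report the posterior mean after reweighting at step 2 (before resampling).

post_mean = -1.6750

step 1: w=[0.8666, 0.1334, 0.0000, 0.0000, 0.0000, 0.0000, 0.0000, 0.0000, 0.0000]  mean=-1.9133  Neff=1.3008  idx=[0, 0, 0, 0, 0, 0, 0, 0, 1]
step 2: w=[0.0232, 0.0232, 0.0232, 0.0232, 0.0232, 0.0232, 0.0232, 0.0232, 0.8142]  mean=-1.6750  Neff=1.4986  idx=[1, 6, 8, 8, 8, 8, 8, 8, 8]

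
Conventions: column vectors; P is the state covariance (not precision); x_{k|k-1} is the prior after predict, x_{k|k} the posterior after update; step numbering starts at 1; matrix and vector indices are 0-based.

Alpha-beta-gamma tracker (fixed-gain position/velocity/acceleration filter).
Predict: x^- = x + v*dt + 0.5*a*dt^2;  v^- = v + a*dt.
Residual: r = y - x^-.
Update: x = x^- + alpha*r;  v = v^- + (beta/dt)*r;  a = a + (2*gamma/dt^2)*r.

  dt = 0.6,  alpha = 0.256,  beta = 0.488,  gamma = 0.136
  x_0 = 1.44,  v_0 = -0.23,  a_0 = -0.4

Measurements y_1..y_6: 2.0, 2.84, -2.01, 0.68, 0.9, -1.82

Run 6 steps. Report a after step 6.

step 1: x_pred=1.2300  r=0.7700  x^+=1.4271  v^+=0.1563  a^+=0.1818
step 2: x_pred=1.5536  r=1.2864  x^+=1.8829  v^+=1.3116  a^+=1.1537
step 3: x_pred=2.8776  r=-4.8876  x^+=1.6263  v^+=-1.9714  a^+=-2.5391
step 4: x_pred=-0.0135  r=0.6935  x^+=0.1640  v^+=-2.9308  a^+=-2.0151
step 5: x_pred=-1.9572  r=2.8572  x^+=-1.2257  v^+=-1.8160  a^+=0.1436
step 6: x_pred=-2.2895  r=0.4695  x^+=-2.1693  v^+=-1.3480  a^+=0.4983

a_post = 0.4983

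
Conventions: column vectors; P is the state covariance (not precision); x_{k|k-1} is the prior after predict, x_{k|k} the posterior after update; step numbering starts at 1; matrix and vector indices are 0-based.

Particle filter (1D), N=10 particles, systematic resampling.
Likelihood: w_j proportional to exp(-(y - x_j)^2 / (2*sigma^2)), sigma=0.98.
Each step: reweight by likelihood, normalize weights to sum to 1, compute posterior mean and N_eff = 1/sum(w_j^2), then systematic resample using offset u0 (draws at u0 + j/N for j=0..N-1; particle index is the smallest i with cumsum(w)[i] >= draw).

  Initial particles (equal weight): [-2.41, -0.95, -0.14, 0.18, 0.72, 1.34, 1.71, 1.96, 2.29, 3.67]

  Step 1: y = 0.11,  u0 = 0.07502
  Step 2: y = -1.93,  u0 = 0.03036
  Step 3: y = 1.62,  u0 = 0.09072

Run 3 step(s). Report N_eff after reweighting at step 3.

N_eff = 5.8218

step 1: w=[0.0084, 0.1279, 0.2222, 0.2290, 0.1892, 0.1044, 0.0606, 0.0386, 0.0193, 0.0003]  mean=0.3692  Neff=5.8658  idx=[1, 2, 2, 3, 3, 3, 4, 4, 5, 7]
step 2: w=[0.4543, 0.1413, 0.1413, 0.0738, 0.0738, 0.0738, 0.0194, 0.0194, 0.0029, 0.0003]  mean=-0.3991  Neff=3.7966  idx=[0, 0, 0, 0, 0, 1, 2, 2, 4, 5]
step 3: w=[0.0223, 0.0223, 0.0223, 0.0223, 0.0223, 0.1386, 0.1386, 0.1386, 0.2362, 0.2362]  mean=-0.0792  Neff=5.8218  idx=[4, 5, 6, 7, 7, 8, 8, 9, 9, 9]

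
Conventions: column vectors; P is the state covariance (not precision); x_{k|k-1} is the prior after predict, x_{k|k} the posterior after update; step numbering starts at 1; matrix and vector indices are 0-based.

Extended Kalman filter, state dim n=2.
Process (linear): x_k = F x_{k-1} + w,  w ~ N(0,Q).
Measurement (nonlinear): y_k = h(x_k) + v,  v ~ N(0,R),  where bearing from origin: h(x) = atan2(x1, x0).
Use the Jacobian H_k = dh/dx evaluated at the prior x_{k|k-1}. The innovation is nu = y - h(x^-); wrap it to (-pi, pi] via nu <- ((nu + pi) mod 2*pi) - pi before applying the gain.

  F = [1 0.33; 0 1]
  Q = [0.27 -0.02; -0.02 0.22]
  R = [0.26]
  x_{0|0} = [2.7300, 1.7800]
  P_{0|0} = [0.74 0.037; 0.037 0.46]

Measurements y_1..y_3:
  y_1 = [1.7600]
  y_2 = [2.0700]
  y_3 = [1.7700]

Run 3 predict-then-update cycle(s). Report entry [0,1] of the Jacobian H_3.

step 1: x^-=[3.3174, 1.7800]  P^-=[1.0845 0.1688; 0.1688 0.6800]  H_jac=[-0.1256 0.2341]  S=[0.3044]  K=[-0.3176; 0.4532]  nu=[1.2675]  x^+=[2.9148, 2.3544]  P^+=[1.0538 0.2126; 0.2126 0.6175]
step 2: x^-=[3.6918, 2.3544]  P^-=[1.5314 0.3964; 0.3964 0.8375]  H_jac=[-0.1228 0.1926]  S=[0.2954]  K=[-0.3782; 0.3811]  nu=[1.5023]  x^+=[3.1236, 2.9270]  P^+=[1.4891 0.4390; 0.4390 0.7946]
step 3: x^-=[4.0895, 2.9270]  P^-=[2.1354 0.6812; 0.6812 1.0146]  H_jac=[-0.1157 0.1617]  S=[0.2896]  K=[-0.4730; 0.2942]  nu=[1.1488]  x^+=[3.5461, 3.2650]  P^+=[2.0706 0.7215; 0.7215 0.9895]

H_jac[0,1] = 0.1617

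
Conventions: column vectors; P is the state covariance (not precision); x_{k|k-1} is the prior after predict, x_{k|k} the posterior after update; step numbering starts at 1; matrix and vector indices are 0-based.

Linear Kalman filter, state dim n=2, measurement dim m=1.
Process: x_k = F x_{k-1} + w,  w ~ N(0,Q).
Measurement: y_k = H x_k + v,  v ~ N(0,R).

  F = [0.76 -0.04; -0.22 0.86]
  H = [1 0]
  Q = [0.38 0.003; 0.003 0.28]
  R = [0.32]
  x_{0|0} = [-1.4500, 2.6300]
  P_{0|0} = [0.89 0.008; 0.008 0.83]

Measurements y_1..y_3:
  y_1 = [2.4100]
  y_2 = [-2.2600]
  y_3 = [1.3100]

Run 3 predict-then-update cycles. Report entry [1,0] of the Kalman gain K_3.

step 1: x^-=[-1.2072, 2.5808]  P^-=[0.8949 -0.1691; -0.1691 0.9339]  S=[1.2149]  K=[0.7366; -0.1392]  nu=[3.6172]  x^+=[1.4572, 2.0774]  P^+=[0.2357 -0.0445; -0.0445 0.9104]
step 2: x^-=[1.0244, 1.4660]  P^-=[0.5203 -0.0972; -0.0972 0.9816]  S=[0.8403]  K=[0.6192; -0.1157]  nu=[-3.2844]  x^+=[-1.0093, 1.8460]  P^+=[0.1981 -0.0370; -0.0370 0.9703]
step 3: x^-=[-0.8409, 1.8096]  P^-=[0.4982 -0.0880; -0.0880 1.0213]  S=[0.8182]  K=[0.6089; -0.1076]  nu=[2.1509]  x^+=[0.4688, 1.5782]  P^+=[0.1949 -0.0344; -0.0344 1.0118]

K[1,0] = -0.1076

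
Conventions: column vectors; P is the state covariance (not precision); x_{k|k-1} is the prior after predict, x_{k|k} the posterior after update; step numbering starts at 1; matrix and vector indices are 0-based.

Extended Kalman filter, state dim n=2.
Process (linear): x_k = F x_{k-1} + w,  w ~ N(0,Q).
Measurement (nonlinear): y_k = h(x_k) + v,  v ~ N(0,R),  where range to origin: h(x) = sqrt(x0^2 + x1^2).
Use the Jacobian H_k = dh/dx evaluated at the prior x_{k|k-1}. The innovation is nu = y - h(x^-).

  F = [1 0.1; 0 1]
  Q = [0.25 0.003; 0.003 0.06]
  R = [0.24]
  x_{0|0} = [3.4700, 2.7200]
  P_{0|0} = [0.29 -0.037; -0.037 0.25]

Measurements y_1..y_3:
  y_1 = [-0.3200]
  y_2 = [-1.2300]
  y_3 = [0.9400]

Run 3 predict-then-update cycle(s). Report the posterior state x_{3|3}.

x_post = [-0.5489, 0.4787]

step 1: x^-=[3.7420, 2.7200]  P^-=[0.5351 -0.0090; -0.0090 0.3100]  H_jac=[0.8089 0.5880]  S=[0.6887]  K=[0.6208; 0.2541]  nu=[-4.9461]  x^+=[0.6716, 1.4633]  P^+=[0.2697 -0.1176; -0.1176 0.2655]
step 2: x^-=[0.8179, 1.4633]  P^-=[0.4988 -0.0881; -0.0881 0.3255]  H_jac=[0.4879 0.8729]  S=[0.5318]  K=[0.3131; 0.4536]  nu=[-2.9064]  x^+=[-0.0921, 0.1451]  P^+=[0.4467 -0.1636; -0.1636 0.2161]
step 3: x^-=[-0.0776, 0.1451]  P^-=[0.6661 -0.1390; -0.1390 0.2761]  H_jac=[-0.4715 0.8819]  S=[0.7184]  K=[-0.6078; 0.4302]  nu=[0.7755]  x^+=[-0.5489, 0.4787]  P^+=[0.4008 0.0489; 0.0489 0.1432]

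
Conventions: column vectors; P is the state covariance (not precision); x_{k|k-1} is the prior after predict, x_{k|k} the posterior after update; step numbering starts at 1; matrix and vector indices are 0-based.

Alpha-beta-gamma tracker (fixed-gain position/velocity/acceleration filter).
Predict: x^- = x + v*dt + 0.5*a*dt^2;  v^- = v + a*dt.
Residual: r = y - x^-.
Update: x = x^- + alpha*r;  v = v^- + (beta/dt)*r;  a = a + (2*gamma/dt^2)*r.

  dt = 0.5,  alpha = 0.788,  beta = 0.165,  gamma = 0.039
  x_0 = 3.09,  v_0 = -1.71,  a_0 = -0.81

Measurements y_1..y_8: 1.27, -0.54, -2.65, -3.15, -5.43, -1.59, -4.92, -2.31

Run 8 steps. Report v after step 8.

v_post = -0.9635

step 1: x_pred=2.1338  r=-0.8638  x^+=1.4531  v^+=-2.4000  a^+=-1.0795
step 2: x_pred=0.1182  r=-0.6582  x^+=-0.4005  v^+=-3.1570  a^+=-1.2848
step 3: x_pred=-2.1396  r=-0.5104  x^+=-2.5418  v^+=-3.9678  a^+=-1.4441
step 4: x_pred=-4.7062  r=1.5562  x^+=-3.4799  v^+=-4.1763  a^+=-0.9586
step 5: x_pred=-5.6879  r=0.2579  x^+=-5.4847  v^+=-4.5705  a^+=-0.8781
step 6: x_pred=-7.8797  r=6.2897  x^+=-2.9234  v^+=-2.9339  a^+=1.0843
step 7: x_pred=-4.2549  r=-0.6651  x^+=-4.7790  v^+=-2.6113  a^+=0.8768
step 8: x_pred=-5.9750  r=3.6650  x^+=-3.0870  v^+=-0.9635  a^+=2.0203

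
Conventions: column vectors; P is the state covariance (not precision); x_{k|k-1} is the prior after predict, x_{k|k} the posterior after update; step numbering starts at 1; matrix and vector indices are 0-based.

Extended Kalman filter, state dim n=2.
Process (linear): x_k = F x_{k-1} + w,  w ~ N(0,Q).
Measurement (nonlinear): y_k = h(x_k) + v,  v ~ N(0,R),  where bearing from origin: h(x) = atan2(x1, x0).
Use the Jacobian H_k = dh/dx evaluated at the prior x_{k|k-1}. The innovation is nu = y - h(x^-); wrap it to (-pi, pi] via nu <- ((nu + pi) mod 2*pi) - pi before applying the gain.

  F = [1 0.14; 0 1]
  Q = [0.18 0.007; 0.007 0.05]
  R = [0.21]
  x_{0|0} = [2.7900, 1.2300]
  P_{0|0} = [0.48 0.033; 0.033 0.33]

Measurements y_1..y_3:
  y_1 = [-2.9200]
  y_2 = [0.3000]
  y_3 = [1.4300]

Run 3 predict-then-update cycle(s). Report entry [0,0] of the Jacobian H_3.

step 1: x^-=[2.9622, 1.2300]  P^-=[0.6757 0.0862; 0.0862 0.3800]  H_jac=[-0.1196 0.2879]  S=[0.2452]  K=[-0.2282; 0.4042]  nu=[2.9696]  x^+=[2.2844, 2.4302]  P^+=[0.6629 0.1088; 0.1088 0.3399]
step 2: x^-=[2.6247, 2.4302]  P^-=[0.8801 0.1634; 0.1634 0.3899]  H_jac=[-0.1899 0.2051]  S=[0.2454]  K=[-0.5445; 0.1995]  nu=[-0.4469]  x^+=[2.8680, 2.3410]  P^+=[0.8073 0.1901; 0.1901 0.3802]
step 3: x^-=[3.1958, 2.3410]  P^-=[1.0480 0.2503; 0.2503 0.4302]  H_jac=[-0.1492 0.2036]  S=[0.2360]  K=[-0.4465; 0.2130]  nu=[0.7978]  x^+=[2.8396, 2.5110]  P^+=[1.0009 0.2727; 0.2727 0.4195]

H_jac[0,0] = -0.1492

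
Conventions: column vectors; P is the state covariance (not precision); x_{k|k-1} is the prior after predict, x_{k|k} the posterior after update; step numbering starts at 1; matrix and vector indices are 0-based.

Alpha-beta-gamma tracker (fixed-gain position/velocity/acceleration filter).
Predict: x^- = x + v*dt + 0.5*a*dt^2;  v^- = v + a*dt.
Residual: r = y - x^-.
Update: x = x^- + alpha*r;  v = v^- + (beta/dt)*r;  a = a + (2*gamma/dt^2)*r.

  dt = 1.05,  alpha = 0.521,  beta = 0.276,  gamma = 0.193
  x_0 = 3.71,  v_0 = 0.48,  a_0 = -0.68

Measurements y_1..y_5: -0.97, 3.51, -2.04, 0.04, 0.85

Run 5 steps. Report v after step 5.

v_post = 0.5391

step 1: x_pred=3.8392  r=-4.8092  x^+=1.3336  v^+=-1.4981  a^+=-2.3637
step 2: x_pred=-1.5425  r=5.0525  x^+=1.0899  v^+=-2.6520  a^+=-0.5948
step 3: x_pred=-2.0226  r=-0.0174  x^+=-2.0317  v^+=-3.2811  a^+=-0.6009
step 4: x_pred=-5.8081  r=5.8481  x^+=-2.7612  v^+=-2.3749  a^+=1.4466
step 5: x_pred=-4.4574  r=5.3074  x^+=-1.6922  v^+=0.5391  a^+=3.3048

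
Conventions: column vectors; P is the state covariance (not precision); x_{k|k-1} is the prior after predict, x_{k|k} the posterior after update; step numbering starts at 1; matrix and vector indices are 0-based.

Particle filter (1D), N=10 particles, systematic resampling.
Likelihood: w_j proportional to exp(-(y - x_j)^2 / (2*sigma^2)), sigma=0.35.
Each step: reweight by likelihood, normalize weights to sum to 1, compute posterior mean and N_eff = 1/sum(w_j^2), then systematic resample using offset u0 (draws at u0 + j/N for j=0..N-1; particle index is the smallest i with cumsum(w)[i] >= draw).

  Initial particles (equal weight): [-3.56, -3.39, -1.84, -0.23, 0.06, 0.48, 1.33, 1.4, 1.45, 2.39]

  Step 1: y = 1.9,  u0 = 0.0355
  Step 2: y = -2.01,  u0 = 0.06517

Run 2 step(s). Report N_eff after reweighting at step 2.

N_eff = 2.8932

step 1: w=[0.0000, 0.0000, 0.0000, 0.0000, 0.0000, 0.0002, 0.1845, 0.2505, 0.3041, 0.2608]  mean=1.6603  Neff=3.8875  idx=[6, 6, 7, 7, 8, 8, 8, 8, 9, 9]
step 2: w=[0.4109, 0.4109, 0.0597, 0.0597, 0.0147, 0.0147, 0.0147, 0.0147, 0.0000, 0.0000]  mean=1.3454  Neff=2.8932  idx=[0, 0, 0, 0, 1, 1, 1, 1, 2, 5]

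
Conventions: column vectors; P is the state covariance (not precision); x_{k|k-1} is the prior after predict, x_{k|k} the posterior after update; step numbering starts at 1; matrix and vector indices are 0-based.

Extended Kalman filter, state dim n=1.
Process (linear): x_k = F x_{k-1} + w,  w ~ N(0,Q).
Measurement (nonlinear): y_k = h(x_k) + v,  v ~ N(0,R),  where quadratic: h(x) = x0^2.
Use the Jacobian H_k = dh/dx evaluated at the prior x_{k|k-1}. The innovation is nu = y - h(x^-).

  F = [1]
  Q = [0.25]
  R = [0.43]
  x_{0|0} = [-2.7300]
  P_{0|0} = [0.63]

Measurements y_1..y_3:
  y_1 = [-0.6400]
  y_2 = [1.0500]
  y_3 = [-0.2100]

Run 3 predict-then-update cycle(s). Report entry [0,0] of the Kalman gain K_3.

K[0,0] = -0.3526

step 1: x^-=[-2.7300]  P^-=[0.8800]  H_jac=[-5.4600]  S=[26.6642]  K=[-0.1802]  nu=[-8.0929]  x^+=[-1.2717]  P^+=[0.0142]
step 2: x^-=[-1.2717]  P^-=[0.2642]  H_jac=[-2.5434]  S=[2.1390]  K=[-0.3141]  nu=[-0.5672]  x^+=[-1.0935]  P^+=[0.0531]
step 3: x^-=[-1.0935]  P^-=[0.3031]  H_jac=[-2.1870]  S=[1.8798]  K=[-0.3526]  nu=[-1.4058]  x^+=[-0.5978]  P^+=[0.0693]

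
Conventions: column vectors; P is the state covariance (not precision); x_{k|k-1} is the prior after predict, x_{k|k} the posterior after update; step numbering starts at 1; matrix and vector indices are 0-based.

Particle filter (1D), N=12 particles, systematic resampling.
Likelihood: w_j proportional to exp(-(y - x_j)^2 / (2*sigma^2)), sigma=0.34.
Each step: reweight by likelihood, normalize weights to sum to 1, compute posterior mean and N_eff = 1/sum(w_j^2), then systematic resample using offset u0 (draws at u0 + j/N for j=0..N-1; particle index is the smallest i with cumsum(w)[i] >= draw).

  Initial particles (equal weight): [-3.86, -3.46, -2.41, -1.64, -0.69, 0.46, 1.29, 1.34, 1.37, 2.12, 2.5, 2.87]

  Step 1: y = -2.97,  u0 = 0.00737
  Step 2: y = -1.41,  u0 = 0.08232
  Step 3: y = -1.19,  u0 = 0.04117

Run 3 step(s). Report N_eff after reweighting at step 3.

step 1: w=[0.0504, 0.5492, 0.3996, 0.0007, 0.0000, 0.0000, 0.0000, 0.0000, 0.0000, 0.0000, 0.0000, 0.0000]  mean=-3.0592  Neff=2.1558  idx=[0, 1, 1, 1, 1, 1, 1, 1, 2, 2, 2, 2]
step 2: w=[0.0000, 0.0000, 0.0000, 0.0000, 0.0000, 0.0000, 0.0000, 0.0000, 0.2500, 0.2500, 0.2500, 0.2500]  mean=-2.4100  Neff=4.0000  idx=[8, 8, 8, 9, 9, 9, 10, 10, 10, 11, 11, 11]
step 3: w=[0.0833, 0.0833, 0.0833, 0.0833, 0.0833, 0.0833, 0.0833, 0.0833, 0.0833, 0.0833, 0.0833, 0.0833]  mean=-2.4100  Neff=12.0000  idx=[0, 1, 2, 3, 4, 5, 6, 7, 8, 9, 10, 11]

N_eff = 12.0000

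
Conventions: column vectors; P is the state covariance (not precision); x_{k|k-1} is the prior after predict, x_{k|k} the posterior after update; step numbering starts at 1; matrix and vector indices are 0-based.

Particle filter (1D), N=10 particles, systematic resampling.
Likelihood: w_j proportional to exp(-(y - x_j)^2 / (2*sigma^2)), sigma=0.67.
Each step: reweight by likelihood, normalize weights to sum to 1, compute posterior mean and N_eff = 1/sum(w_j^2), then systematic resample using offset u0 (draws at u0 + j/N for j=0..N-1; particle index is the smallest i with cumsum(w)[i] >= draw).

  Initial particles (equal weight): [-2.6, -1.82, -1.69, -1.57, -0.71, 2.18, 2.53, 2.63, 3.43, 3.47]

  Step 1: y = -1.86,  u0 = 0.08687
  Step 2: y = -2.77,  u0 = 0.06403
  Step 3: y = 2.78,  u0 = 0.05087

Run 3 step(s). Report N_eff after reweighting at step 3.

step 1: w=[0.1489, 0.2735, 0.2653, 0.2495, 0.0628, 0.0000, 0.0000, 0.0000, 0.0000, 0.0000]  mean=-1.7696  Neff=4.2817  idx=[0, 1, 1, 1, 2, 2, 2, 3, 3, 4]
step 2: w=[0.2938, 0.1110, 0.1110, 0.1110, 0.0828, 0.0828, 0.0828, 0.0610, 0.0610, 0.0027]  mean=-1.9834  Neff=6.6079  idx=[0, 0, 0, 1, 2, 3, 4, 5, 6, 8]
step 3: w=[0.0000, 0.0000, 0.0000, 0.0381, 0.0381, 0.0381, 0.1417, 0.1417, 0.1417, 0.4606]  mean=-1.6496  Neff=3.6136  idx=[4, 6, 6, 7, 8, 9, 9, 9, 9, 9]

N_eff = 3.6136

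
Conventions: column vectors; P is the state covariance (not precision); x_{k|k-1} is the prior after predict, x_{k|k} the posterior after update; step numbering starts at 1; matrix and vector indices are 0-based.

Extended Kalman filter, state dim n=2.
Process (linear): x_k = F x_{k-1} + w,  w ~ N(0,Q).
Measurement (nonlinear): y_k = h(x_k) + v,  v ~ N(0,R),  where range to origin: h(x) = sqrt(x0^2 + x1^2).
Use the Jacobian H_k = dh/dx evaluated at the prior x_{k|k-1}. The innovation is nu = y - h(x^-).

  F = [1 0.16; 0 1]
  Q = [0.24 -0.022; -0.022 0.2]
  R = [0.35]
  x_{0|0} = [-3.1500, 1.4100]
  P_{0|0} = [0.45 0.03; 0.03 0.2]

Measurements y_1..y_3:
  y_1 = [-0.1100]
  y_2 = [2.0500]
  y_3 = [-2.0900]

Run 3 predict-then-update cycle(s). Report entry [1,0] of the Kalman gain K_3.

step 1: x^-=[-2.9244, 1.4100]  P^-=[0.7047 0.0400; 0.0400 0.4000]  H_jac=[-0.9008 0.4343]  S=[0.9659]  K=[-0.6392; 0.1425]  nu=[-3.3566]  x^+=[-0.7789, 0.9315]  P^+=[0.3101 0.1280; 0.1280 0.3804]
step 2: x^-=[-0.6299, 0.9315]  P^-=[0.6008 0.1669; 0.1669 0.5804]  H_jac=[-0.5601 0.8284]  S=[0.7819]  K=[-0.2536; 0.4953]  nu=[0.9255]  x^+=[-0.8646, 1.3900]  P^+=[0.5505 0.2651; 0.2651 0.3885]
step 3: x^-=[-0.6422, 1.3900]  P^-=[0.8853 0.3053; 0.3053 0.5885]  H_jac=[-0.4194 0.9078]  S=[0.7583]  K=[-0.1242; 0.5357]  nu=[-3.6211]  x^+=[-0.1924, -0.5500]  P^+=[0.8736 0.3557; 0.3557 0.3709]

K[1,0] = 0.5357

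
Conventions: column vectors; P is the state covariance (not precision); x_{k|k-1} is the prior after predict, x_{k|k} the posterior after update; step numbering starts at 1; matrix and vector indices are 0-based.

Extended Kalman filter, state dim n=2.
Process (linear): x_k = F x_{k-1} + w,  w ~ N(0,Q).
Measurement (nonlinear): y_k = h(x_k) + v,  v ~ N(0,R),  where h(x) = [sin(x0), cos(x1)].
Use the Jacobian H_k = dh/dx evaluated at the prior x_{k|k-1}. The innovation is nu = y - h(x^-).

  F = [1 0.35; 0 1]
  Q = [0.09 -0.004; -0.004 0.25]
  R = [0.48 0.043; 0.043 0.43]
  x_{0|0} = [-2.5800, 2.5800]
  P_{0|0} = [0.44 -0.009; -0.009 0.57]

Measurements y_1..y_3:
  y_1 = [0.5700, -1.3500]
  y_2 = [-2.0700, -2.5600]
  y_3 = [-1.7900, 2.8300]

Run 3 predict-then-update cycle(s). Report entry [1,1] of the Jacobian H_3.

H_jac[1,1] = -0.0356

step 1: x^-=[-1.6770, 2.5800]  P^-=[0.5935 0.1865; 0.1865 0.8200]  H_jac=[-0.1060 0.0000; 0.0000 -0.5325]  S=[0.4867 0.0535; 0.0535 0.6625]  K=[-0.1138 -0.1407; 0.0322 -0.6617]  nu=[1.5644, -0.5036]  x^+=[-1.7842, 2.9635]  P^+=[0.5724 0.1228; 0.1228 0.5317]
step 2: x^-=[-0.7469, 2.9635]  P^-=[0.8135 0.3049; 0.3049 0.7817]  H_jac=[0.7338 0.0000; 0.0000 -0.1771]  S=[0.9180 0.0034; 0.0034 0.4545]  K=[0.6507 -0.1236; 0.2448 -0.3064]  nu=[-1.3906, -1.5758]  x^+=[-1.4569, 3.1059]  P^+=[0.4184 0.1422; 0.1422 0.6845]
step 3: x^-=[-0.3699, 3.1059]  P^-=[0.6918 0.3778; 0.3778 0.9345]  H_jac=[0.9324 0.0000; 0.0000 -0.0356]  S=[1.0814 0.0304; 0.0304 0.4312]  K=[0.5985 -0.0735; 0.3285 -0.1004]  nu=[-1.4285, 3.8294]  x^+=[-1.5063, 2.2520]  P^+=[0.3047 0.1645; 0.1645 0.8154]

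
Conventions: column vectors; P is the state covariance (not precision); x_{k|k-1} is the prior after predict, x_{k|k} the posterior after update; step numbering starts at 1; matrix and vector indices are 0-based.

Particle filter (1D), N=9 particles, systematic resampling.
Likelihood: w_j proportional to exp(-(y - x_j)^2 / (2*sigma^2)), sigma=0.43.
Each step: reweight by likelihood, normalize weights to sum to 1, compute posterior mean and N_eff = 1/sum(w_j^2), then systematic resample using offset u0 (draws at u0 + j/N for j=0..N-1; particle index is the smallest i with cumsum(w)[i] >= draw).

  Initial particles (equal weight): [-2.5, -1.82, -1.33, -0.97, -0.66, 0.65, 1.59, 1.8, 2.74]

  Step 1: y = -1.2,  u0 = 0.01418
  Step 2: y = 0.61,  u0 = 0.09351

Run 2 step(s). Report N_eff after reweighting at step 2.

step 1: w=[0.0039, 0.1339, 0.3618, 0.3282, 0.1721, 0.0000, 0.0000, 0.0000, 0.0000]  mean=-1.1667  Neff=3.4942  idx=[1, 1, 2, 2, 2, 3, 3, 3, 4]
step 2: w=[0.0000, 0.0000, 0.0023, 0.0023, 0.0023, 0.0714, 0.0714, 0.0714, 0.7788]  mean=-0.7311  Neff=1.6083  idx=[6, 7, 8, 8, 8, 8, 8, 8, 8]

N_eff = 1.6083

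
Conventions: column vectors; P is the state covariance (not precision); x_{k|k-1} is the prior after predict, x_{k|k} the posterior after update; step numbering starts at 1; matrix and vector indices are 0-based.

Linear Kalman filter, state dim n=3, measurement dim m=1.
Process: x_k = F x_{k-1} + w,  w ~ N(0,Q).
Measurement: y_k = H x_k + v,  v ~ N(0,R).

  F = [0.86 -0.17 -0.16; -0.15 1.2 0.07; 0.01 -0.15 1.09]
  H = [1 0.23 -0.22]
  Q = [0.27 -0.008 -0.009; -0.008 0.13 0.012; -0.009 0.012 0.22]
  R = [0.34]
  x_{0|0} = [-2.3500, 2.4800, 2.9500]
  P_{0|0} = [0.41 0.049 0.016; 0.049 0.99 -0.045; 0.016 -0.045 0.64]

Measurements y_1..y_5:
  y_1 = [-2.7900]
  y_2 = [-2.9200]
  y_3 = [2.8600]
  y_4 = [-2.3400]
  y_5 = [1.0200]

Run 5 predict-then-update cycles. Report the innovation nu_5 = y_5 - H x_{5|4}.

step 1: x^-=[-2.9146, 3.5350, 2.8200]  P^-=[0.5971 -0.2077 -0.0760; -0.2077 1.5424 -0.1773; -0.0760 -0.1773 1.0176]  S=[1.0238]  K=[0.5529; 0.1818; -0.3328]  nu=[-0.0680]  x^+=[-2.9522, 3.5226, 2.8426]  P^+=[0.2841 -0.3106 0.1123; -0.3106 1.5086 -0.1154; 0.1123 -0.1154 0.9043]
step 2: x^-=[-3.5926, 4.8690, 2.5406]  P^-=[0.6005 -0.6580 0.0385; -0.6580 2.4033 -0.3697; 0.0385 -0.3697 1.3694]  S=[0.8517]  K=[0.5174; -0.0280; -0.4083]  nu=[0.1116]  x^+=[-3.5348, 4.8658, 2.4950]  P^+=[0.3725 -0.6456 0.2185; -0.6456 2.4026 -0.3794; 0.2185 -0.3794 1.2274]
step 3: x^-=[-4.2663, 6.5439, 1.9543]  P^-=[0.7544 -1.1469 0.1914; -1.1469 3.7682 -0.8775; 0.1914 -0.8775 1.8632]  S=[0.8609]  K=[0.5209; -0.1012; -0.4882]  nu=[6.0512]  x^+=[-1.1141, 5.9313, -1.0000]  P^+=[0.5207 -1.1015 0.4104; -1.1015 3.7594 -0.9201; 0.4104 -0.9201 1.6580]
step 4: x^-=[-1.8064, 7.2146, -1.9908]  P^-=[0.9653 -1.8033 0.4786; -1.8033 5.7967 -1.8376; 0.4786 -1.8376 2.5876]  S=[0.8831]  K=[0.5042; -0.0745; -0.5813]  nu=[-2.6309]  x^+=[-3.1330, 7.4108, -0.4615]  P^+=[0.7408 -1.7701 0.7374; -1.7701 5.7918 -1.8758; 0.7374 -1.8758 2.2892]
step 5: x^-=[-3.8804, 9.3306, -1.6460]  P^-=[1.2565 -2.7381 0.9698; -2.7381 8.8047 -3.4720; 0.9698 -3.4720 3.7050]  S=[0.9067]  K=[0.4559; 0.0561; -0.7101]  nu=[2.3923]  x^+=[-2.7898, 9.4647, -3.3446]  P^+=[1.0680 -2.7613 1.2634; -2.7613 8.8019 -3.4359; 1.2634 -3.4359 3.2478]

innov = [2.3923]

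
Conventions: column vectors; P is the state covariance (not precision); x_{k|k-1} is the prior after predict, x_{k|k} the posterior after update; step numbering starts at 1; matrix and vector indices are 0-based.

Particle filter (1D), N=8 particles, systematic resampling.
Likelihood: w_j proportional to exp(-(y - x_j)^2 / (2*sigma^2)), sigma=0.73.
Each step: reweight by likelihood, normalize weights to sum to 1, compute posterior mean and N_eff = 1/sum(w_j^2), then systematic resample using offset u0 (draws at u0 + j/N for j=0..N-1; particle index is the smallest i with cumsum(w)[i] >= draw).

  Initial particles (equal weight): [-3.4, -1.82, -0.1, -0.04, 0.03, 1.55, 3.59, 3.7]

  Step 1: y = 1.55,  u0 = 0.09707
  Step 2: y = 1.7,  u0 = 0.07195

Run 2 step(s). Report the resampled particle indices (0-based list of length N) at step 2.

step 1: w=[0.0000, 0.0000, 0.0589, 0.0707, 0.0868, 0.7583, 0.0153, 0.0099]  mean=1.2608  Neff=1.6909  idx=[3, 5, 5, 5, 5, 5, 5, 5]
step 2: w=[0.0084, 0.1417, 0.1417, 0.1417, 0.1417, 0.1417, 0.1417, 0.1417]  mean=1.5366  Neff=7.1162  idx=[1, 2, 3, 4, 4, 5, 6, 7]

resampled_idx = [1, 2, 3, 4, 4, 5, 6, 7]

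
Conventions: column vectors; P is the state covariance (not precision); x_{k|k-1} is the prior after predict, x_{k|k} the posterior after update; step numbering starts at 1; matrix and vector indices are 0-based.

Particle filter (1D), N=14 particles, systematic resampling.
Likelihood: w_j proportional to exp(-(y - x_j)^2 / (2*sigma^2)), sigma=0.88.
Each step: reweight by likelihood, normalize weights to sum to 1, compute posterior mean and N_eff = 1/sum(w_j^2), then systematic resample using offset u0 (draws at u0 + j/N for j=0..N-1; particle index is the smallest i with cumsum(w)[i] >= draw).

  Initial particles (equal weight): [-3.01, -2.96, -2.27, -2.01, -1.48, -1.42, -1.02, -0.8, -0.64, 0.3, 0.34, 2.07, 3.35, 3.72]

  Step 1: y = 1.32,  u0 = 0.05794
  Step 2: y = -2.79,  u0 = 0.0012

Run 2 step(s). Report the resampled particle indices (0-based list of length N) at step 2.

resampled_idx = [0, 0, 0, 0, 0, 0, 0, 0, 0, 0, 0, 0, 3, 5]

step 1: w=[0.0000, 0.0000, 0.0001, 0.0004, 0.0031, 0.0039, 0.0144, 0.0272, 0.0414, 0.2527, 0.2661, 0.3441, 0.0346, 0.0120]  mean=0.9648  Neff=3.8898  idx=[8, 9, 9, 9, 10, 10, 10, 10, 11, 11, 11, 11, 11, 12]
step 2: w=[0.7897, 0.0328, 0.0328, 0.0328, 0.0280, 0.0280, 0.0280, 0.0280, 0.0000, 0.0000, 0.0000, 0.0000, 0.0000, 0.0000]  mean=-0.4378  Neff=1.5875  idx=[0, 0, 0, 0, 0, 0, 0, 0, 0, 0, 0, 0, 3, 5]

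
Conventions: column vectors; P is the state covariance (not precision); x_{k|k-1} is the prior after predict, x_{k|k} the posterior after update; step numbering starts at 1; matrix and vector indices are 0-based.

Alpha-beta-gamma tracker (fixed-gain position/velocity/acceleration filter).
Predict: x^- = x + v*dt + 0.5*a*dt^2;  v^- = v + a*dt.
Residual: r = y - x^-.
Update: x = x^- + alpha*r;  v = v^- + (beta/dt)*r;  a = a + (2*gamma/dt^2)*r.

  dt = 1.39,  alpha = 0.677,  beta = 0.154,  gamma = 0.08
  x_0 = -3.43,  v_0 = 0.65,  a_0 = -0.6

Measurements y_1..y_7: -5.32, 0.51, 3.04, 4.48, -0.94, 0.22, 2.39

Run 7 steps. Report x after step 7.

x_post = 2.0774

step 1: x_pred=-3.1061  r=-2.2139  x^+=-4.6049  v^+=-0.4293  a^+=-0.7833
step 2: x_pred=-5.9584  r=6.4684  x^+=-1.5793  v^+=-0.8015  a^+=-0.2477
step 3: x_pred=-2.9326  r=5.9726  x^+=1.1109  v^+=-0.4840  a^+=0.2469
step 4: x_pred=0.6766  r=3.8034  x^+=3.2515  v^+=0.2806  a^+=0.5619
step 5: x_pred=4.1843  r=-5.1243  x^+=0.7151  v^+=0.4939  a^+=0.1375
step 6: x_pred=1.5345  r=-1.3145  x^+=0.6446  v^+=0.5394  a^+=0.0287
step 7: x_pred=1.4221  r=0.9679  x^+=2.0774  v^+=0.6865  a^+=0.1088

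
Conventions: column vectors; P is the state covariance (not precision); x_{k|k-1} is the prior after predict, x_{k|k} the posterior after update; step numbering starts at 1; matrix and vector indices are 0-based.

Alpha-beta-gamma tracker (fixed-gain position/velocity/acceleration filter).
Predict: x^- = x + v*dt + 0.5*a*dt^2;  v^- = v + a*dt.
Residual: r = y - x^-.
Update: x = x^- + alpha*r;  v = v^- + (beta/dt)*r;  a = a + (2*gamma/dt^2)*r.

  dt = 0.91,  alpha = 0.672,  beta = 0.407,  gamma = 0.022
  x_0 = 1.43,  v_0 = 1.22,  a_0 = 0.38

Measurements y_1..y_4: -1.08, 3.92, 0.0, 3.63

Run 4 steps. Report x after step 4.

step 1: x_pred=2.6975  r=-3.7775  x^+=0.1590  v^+=-0.1237  a^+=0.1793
step 2: x_pred=0.1207  r=3.7993  x^+=2.6738  v^+=1.7387  a^+=0.3812
step 3: x_pred=4.4138  r=-4.4138  x^+=1.4477  v^+=0.1114  a^+=0.1466
step 4: x_pred=1.6099  r=2.0201  x^+=2.9674  v^+=1.1484  a^+=0.2540

x_post = 2.9674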